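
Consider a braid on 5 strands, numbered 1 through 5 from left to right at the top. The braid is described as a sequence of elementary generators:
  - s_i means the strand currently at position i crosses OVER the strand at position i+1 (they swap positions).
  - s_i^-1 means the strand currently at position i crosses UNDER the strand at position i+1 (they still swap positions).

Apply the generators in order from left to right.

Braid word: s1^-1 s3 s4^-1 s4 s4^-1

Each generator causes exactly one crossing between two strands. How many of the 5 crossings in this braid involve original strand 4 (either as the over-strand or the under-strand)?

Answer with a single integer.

Gen 1: crossing 1x2. Involves strand 4? no. Count so far: 0
Gen 2: crossing 3x4. Involves strand 4? yes. Count so far: 1
Gen 3: crossing 3x5. Involves strand 4? no. Count so far: 1
Gen 4: crossing 5x3. Involves strand 4? no. Count so far: 1
Gen 5: crossing 3x5. Involves strand 4? no. Count so far: 1

Answer: 1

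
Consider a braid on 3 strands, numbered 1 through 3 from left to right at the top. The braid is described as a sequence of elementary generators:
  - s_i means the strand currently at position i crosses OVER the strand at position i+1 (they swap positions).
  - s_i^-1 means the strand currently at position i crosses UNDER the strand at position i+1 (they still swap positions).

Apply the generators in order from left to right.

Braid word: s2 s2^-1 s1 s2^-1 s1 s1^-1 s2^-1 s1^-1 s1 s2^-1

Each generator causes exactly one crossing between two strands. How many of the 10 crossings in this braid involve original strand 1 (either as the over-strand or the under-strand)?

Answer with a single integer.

Answer: 6

Derivation:
Gen 1: crossing 2x3. Involves strand 1? no. Count so far: 0
Gen 2: crossing 3x2. Involves strand 1? no. Count so far: 0
Gen 3: crossing 1x2. Involves strand 1? yes. Count so far: 1
Gen 4: crossing 1x3. Involves strand 1? yes. Count so far: 2
Gen 5: crossing 2x3. Involves strand 1? no. Count so far: 2
Gen 6: crossing 3x2. Involves strand 1? no. Count so far: 2
Gen 7: crossing 3x1. Involves strand 1? yes. Count so far: 3
Gen 8: crossing 2x1. Involves strand 1? yes. Count so far: 4
Gen 9: crossing 1x2. Involves strand 1? yes. Count so far: 5
Gen 10: crossing 1x3. Involves strand 1? yes. Count so far: 6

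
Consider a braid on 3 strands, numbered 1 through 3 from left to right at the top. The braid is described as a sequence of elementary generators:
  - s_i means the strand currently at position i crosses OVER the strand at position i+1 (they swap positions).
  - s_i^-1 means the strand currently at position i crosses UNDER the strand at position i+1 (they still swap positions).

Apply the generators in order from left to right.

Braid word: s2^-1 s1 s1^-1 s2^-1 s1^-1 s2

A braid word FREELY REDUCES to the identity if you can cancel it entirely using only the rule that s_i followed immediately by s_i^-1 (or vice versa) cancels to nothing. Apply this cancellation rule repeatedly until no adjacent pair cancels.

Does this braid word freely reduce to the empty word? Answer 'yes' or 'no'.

Gen 1 (s2^-1): push. Stack: [s2^-1]
Gen 2 (s1): push. Stack: [s2^-1 s1]
Gen 3 (s1^-1): cancels prior s1. Stack: [s2^-1]
Gen 4 (s2^-1): push. Stack: [s2^-1 s2^-1]
Gen 5 (s1^-1): push. Stack: [s2^-1 s2^-1 s1^-1]
Gen 6 (s2): push. Stack: [s2^-1 s2^-1 s1^-1 s2]
Reduced word: s2^-1 s2^-1 s1^-1 s2

Answer: no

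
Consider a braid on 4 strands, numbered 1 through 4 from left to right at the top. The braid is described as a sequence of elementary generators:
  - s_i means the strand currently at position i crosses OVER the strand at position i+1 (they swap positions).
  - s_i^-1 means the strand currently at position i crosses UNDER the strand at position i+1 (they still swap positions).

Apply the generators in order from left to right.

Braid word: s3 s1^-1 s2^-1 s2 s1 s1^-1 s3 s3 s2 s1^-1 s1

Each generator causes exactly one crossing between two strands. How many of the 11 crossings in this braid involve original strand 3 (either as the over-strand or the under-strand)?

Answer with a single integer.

Answer: 3

Derivation:
Gen 1: crossing 3x4. Involves strand 3? yes. Count so far: 1
Gen 2: crossing 1x2. Involves strand 3? no. Count so far: 1
Gen 3: crossing 1x4. Involves strand 3? no. Count so far: 1
Gen 4: crossing 4x1. Involves strand 3? no. Count so far: 1
Gen 5: crossing 2x1. Involves strand 3? no. Count so far: 1
Gen 6: crossing 1x2. Involves strand 3? no. Count so far: 1
Gen 7: crossing 4x3. Involves strand 3? yes. Count so far: 2
Gen 8: crossing 3x4. Involves strand 3? yes. Count so far: 3
Gen 9: crossing 1x4. Involves strand 3? no. Count so far: 3
Gen 10: crossing 2x4. Involves strand 3? no. Count so far: 3
Gen 11: crossing 4x2. Involves strand 3? no. Count so far: 3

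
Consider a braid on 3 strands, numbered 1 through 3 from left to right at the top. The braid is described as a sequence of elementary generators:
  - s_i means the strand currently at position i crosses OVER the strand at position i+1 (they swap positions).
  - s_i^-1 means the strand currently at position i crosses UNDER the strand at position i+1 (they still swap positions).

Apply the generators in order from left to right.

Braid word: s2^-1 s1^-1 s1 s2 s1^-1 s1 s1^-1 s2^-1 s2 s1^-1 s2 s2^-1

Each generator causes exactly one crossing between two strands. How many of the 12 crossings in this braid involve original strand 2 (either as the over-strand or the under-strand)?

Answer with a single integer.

Gen 1: crossing 2x3. Involves strand 2? yes. Count so far: 1
Gen 2: crossing 1x3. Involves strand 2? no. Count so far: 1
Gen 3: crossing 3x1. Involves strand 2? no. Count so far: 1
Gen 4: crossing 3x2. Involves strand 2? yes. Count so far: 2
Gen 5: crossing 1x2. Involves strand 2? yes. Count so far: 3
Gen 6: crossing 2x1. Involves strand 2? yes. Count so far: 4
Gen 7: crossing 1x2. Involves strand 2? yes. Count so far: 5
Gen 8: crossing 1x3. Involves strand 2? no. Count so far: 5
Gen 9: crossing 3x1. Involves strand 2? no. Count so far: 5
Gen 10: crossing 2x1. Involves strand 2? yes. Count so far: 6
Gen 11: crossing 2x3. Involves strand 2? yes. Count so far: 7
Gen 12: crossing 3x2. Involves strand 2? yes. Count so far: 8

Answer: 8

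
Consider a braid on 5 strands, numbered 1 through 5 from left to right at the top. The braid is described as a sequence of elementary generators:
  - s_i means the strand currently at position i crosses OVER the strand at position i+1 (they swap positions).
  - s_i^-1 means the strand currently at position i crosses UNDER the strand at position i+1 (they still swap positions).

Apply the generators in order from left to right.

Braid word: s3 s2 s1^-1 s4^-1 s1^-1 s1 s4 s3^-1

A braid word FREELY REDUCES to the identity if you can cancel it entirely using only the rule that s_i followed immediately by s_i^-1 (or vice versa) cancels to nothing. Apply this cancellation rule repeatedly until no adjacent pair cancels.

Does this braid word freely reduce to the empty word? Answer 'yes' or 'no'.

Gen 1 (s3): push. Stack: [s3]
Gen 2 (s2): push. Stack: [s3 s2]
Gen 3 (s1^-1): push. Stack: [s3 s2 s1^-1]
Gen 4 (s4^-1): push. Stack: [s3 s2 s1^-1 s4^-1]
Gen 5 (s1^-1): push. Stack: [s3 s2 s1^-1 s4^-1 s1^-1]
Gen 6 (s1): cancels prior s1^-1. Stack: [s3 s2 s1^-1 s4^-1]
Gen 7 (s4): cancels prior s4^-1. Stack: [s3 s2 s1^-1]
Gen 8 (s3^-1): push. Stack: [s3 s2 s1^-1 s3^-1]
Reduced word: s3 s2 s1^-1 s3^-1

Answer: no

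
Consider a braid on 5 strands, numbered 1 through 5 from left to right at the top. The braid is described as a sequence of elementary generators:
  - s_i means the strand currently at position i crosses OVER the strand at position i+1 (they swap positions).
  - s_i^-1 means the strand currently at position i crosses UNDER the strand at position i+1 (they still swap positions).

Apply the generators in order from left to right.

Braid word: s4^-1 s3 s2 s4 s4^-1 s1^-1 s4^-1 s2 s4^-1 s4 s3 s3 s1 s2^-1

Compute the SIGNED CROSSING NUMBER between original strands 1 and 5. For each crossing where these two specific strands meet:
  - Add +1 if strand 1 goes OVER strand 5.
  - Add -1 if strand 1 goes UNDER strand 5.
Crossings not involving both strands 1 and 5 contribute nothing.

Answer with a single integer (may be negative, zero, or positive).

Gen 1: crossing 4x5. Both 1&5? no. Sum: 0
Gen 2: crossing 3x5. Both 1&5? no. Sum: 0
Gen 3: crossing 2x5. Both 1&5? no. Sum: 0
Gen 4: crossing 3x4. Both 1&5? no. Sum: 0
Gen 5: crossing 4x3. Both 1&5? no. Sum: 0
Gen 6: 1 under 5. Both 1&5? yes. Contrib: -1. Sum: -1
Gen 7: crossing 3x4. Both 1&5? no. Sum: -1
Gen 8: crossing 1x2. Both 1&5? no. Sum: -1
Gen 9: crossing 4x3. Both 1&5? no. Sum: -1
Gen 10: crossing 3x4. Both 1&5? no. Sum: -1
Gen 11: crossing 1x4. Both 1&5? no. Sum: -1
Gen 12: crossing 4x1. Both 1&5? no. Sum: -1
Gen 13: crossing 5x2. Both 1&5? no. Sum: -1
Gen 14: 5 under 1. Both 1&5? yes. Contrib: +1. Sum: 0

Answer: 0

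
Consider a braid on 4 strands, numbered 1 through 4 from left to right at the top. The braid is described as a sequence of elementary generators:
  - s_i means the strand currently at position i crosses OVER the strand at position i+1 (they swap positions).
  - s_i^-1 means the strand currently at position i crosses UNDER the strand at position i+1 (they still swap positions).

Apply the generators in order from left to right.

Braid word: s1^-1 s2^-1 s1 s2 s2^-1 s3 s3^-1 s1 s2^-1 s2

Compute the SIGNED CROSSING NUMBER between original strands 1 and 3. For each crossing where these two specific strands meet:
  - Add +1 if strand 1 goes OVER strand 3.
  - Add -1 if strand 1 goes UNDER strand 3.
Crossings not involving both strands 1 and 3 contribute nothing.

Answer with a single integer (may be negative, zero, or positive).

Gen 1: crossing 1x2. Both 1&3? no. Sum: 0
Gen 2: 1 under 3. Both 1&3? yes. Contrib: -1. Sum: -1
Gen 3: crossing 2x3. Both 1&3? no. Sum: -1
Gen 4: crossing 2x1. Both 1&3? no. Sum: -1
Gen 5: crossing 1x2. Both 1&3? no. Sum: -1
Gen 6: crossing 1x4. Both 1&3? no. Sum: -1
Gen 7: crossing 4x1. Both 1&3? no. Sum: -1
Gen 8: crossing 3x2. Both 1&3? no. Sum: -1
Gen 9: 3 under 1. Both 1&3? yes. Contrib: +1. Sum: 0
Gen 10: 1 over 3. Both 1&3? yes. Contrib: +1. Sum: 1

Answer: 1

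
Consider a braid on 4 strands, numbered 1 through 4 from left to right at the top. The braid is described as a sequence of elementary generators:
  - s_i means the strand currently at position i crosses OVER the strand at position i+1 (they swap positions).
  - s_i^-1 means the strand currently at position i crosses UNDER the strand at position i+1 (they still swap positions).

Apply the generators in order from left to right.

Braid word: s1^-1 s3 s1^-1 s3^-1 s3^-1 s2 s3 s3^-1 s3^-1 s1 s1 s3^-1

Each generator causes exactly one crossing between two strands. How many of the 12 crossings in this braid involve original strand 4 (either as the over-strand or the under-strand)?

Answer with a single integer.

Answer: 6

Derivation:
Gen 1: crossing 1x2. Involves strand 4? no. Count so far: 0
Gen 2: crossing 3x4. Involves strand 4? yes. Count so far: 1
Gen 3: crossing 2x1. Involves strand 4? no. Count so far: 1
Gen 4: crossing 4x3. Involves strand 4? yes. Count so far: 2
Gen 5: crossing 3x4. Involves strand 4? yes. Count so far: 3
Gen 6: crossing 2x4. Involves strand 4? yes. Count so far: 4
Gen 7: crossing 2x3. Involves strand 4? no. Count so far: 4
Gen 8: crossing 3x2. Involves strand 4? no. Count so far: 4
Gen 9: crossing 2x3. Involves strand 4? no. Count so far: 4
Gen 10: crossing 1x4. Involves strand 4? yes. Count so far: 5
Gen 11: crossing 4x1. Involves strand 4? yes. Count so far: 6
Gen 12: crossing 3x2. Involves strand 4? no. Count so far: 6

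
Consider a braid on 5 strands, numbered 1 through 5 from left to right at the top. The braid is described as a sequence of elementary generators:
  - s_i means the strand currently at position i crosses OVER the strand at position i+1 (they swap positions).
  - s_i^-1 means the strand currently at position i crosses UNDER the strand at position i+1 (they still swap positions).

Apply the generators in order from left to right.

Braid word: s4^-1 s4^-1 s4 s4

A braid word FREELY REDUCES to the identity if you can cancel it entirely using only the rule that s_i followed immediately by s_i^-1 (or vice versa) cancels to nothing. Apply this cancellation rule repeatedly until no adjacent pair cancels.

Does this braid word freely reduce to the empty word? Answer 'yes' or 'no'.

Answer: yes

Derivation:
Gen 1 (s4^-1): push. Stack: [s4^-1]
Gen 2 (s4^-1): push. Stack: [s4^-1 s4^-1]
Gen 3 (s4): cancels prior s4^-1. Stack: [s4^-1]
Gen 4 (s4): cancels prior s4^-1. Stack: []
Reduced word: (empty)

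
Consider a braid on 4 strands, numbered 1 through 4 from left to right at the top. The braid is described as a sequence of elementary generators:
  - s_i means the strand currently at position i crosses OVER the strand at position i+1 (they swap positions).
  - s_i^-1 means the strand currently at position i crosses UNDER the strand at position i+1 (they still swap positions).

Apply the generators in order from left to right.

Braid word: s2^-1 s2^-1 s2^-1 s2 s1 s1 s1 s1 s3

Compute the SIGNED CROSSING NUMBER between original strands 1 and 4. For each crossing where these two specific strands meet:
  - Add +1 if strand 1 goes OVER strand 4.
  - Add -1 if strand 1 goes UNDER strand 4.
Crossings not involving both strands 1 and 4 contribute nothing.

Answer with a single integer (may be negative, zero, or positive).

Answer: 0

Derivation:
Gen 1: crossing 2x3. Both 1&4? no. Sum: 0
Gen 2: crossing 3x2. Both 1&4? no. Sum: 0
Gen 3: crossing 2x3. Both 1&4? no. Sum: 0
Gen 4: crossing 3x2. Both 1&4? no. Sum: 0
Gen 5: crossing 1x2. Both 1&4? no. Sum: 0
Gen 6: crossing 2x1. Both 1&4? no. Sum: 0
Gen 7: crossing 1x2. Both 1&4? no. Sum: 0
Gen 8: crossing 2x1. Both 1&4? no. Sum: 0
Gen 9: crossing 3x4. Both 1&4? no. Sum: 0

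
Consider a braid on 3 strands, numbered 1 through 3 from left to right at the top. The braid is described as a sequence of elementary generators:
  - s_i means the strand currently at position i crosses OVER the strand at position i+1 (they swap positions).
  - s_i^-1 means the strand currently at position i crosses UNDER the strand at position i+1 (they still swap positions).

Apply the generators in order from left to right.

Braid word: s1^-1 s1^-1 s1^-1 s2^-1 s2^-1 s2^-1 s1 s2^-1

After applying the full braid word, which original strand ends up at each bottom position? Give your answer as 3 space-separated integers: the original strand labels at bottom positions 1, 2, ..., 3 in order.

Answer: 3 1 2

Derivation:
Gen 1 (s1^-1): strand 1 crosses under strand 2. Perm now: [2 1 3]
Gen 2 (s1^-1): strand 2 crosses under strand 1. Perm now: [1 2 3]
Gen 3 (s1^-1): strand 1 crosses under strand 2. Perm now: [2 1 3]
Gen 4 (s2^-1): strand 1 crosses under strand 3. Perm now: [2 3 1]
Gen 5 (s2^-1): strand 3 crosses under strand 1. Perm now: [2 1 3]
Gen 6 (s2^-1): strand 1 crosses under strand 3. Perm now: [2 3 1]
Gen 7 (s1): strand 2 crosses over strand 3. Perm now: [3 2 1]
Gen 8 (s2^-1): strand 2 crosses under strand 1. Perm now: [3 1 2]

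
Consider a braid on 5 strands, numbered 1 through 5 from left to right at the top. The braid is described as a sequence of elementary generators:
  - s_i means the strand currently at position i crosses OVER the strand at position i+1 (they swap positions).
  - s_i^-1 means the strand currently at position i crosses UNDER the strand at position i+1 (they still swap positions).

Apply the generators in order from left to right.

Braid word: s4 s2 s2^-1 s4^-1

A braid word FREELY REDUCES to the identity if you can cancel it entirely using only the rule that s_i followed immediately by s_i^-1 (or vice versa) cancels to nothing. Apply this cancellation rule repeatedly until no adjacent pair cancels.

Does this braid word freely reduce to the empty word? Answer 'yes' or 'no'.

Gen 1 (s4): push. Stack: [s4]
Gen 2 (s2): push. Stack: [s4 s2]
Gen 3 (s2^-1): cancels prior s2. Stack: [s4]
Gen 4 (s4^-1): cancels prior s4. Stack: []
Reduced word: (empty)

Answer: yes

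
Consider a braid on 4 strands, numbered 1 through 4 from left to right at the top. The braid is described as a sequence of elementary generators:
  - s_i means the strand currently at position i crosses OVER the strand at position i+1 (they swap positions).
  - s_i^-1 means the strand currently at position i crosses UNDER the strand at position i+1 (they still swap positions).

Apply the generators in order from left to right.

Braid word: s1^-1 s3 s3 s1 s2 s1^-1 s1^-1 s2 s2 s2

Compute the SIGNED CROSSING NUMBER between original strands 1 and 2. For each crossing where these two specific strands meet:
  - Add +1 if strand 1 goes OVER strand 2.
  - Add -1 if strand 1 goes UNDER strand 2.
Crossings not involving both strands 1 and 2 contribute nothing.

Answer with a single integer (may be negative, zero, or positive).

Gen 1: 1 under 2. Both 1&2? yes. Contrib: -1. Sum: -1
Gen 2: crossing 3x4. Both 1&2? no. Sum: -1
Gen 3: crossing 4x3. Both 1&2? no. Sum: -1
Gen 4: 2 over 1. Both 1&2? yes. Contrib: -1. Sum: -2
Gen 5: crossing 2x3. Both 1&2? no. Sum: -2
Gen 6: crossing 1x3. Both 1&2? no. Sum: -2
Gen 7: crossing 3x1. Both 1&2? no. Sum: -2
Gen 8: crossing 3x2. Both 1&2? no. Sum: -2
Gen 9: crossing 2x3. Both 1&2? no. Sum: -2
Gen 10: crossing 3x2. Both 1&2? no. Sum: -2

Answer: -2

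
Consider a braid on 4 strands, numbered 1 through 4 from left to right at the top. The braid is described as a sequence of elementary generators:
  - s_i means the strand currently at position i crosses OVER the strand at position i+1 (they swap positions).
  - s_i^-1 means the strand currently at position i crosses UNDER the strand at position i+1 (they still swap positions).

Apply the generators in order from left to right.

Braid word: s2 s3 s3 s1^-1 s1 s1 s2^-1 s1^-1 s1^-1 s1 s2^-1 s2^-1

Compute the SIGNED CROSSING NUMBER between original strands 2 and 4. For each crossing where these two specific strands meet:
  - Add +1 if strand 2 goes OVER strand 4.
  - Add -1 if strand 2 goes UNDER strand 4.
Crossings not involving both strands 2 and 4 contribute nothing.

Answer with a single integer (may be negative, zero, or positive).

Gen 1: crossing 2x3. Both 2&4? no. Sum: 0
Gen 2: 2 over 4. Both 2&4? yes. Contrib: +1. Sum: 1
Gen 3: 4 over 2. Both 2&4? yes. Contrib: -1. Sum: 0
Gen 4: crossing 1x3. Both 2&4? no. Sum: 0
Gen 5: crossing 3x1. Both 2&4? no. Sum: 0
Gen 6: crossing 1x3. Both 2&4? no. Sum: 0
Gen 7: crossing 1x2. Both 2&4? no. Sum: 0
Gen 8: crossing 3x2. Both 2&4? no. Sum: 0
Gen 9: crossing 2x3. Both 2&4? no. Sum: 0
Gen 10: crossing 3x2. Both 2&4? no. Sum: 0
Gen 11: crossing 3x1. Both 2&4? no. Sum: 0
Gen 12: crossing 1x3. Both 2&4? no. Sum: 0

Answer: 0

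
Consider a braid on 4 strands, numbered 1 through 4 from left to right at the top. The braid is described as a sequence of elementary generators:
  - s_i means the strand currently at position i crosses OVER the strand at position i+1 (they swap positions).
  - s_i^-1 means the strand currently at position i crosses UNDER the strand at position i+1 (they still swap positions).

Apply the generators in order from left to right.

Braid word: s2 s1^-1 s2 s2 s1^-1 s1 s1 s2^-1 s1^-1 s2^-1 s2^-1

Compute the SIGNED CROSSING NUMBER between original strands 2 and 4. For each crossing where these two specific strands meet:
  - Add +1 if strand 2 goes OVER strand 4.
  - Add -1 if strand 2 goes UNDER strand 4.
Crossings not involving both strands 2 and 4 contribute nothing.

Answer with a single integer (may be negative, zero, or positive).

Gen 1: crossing 2x3. Both 2&4? no. Sum: 0
Gen 2: crossing 1x3. Both 2&4? no. Sum: 0
Gen 3: crossing 1x2. Both 2&4? no. Sum: 0
Gen 4: crossing 2x1. Both 2&4? no. Sum: 0
Gen 5: crossing 3x1. Both 2&4? no. Sum: 0
Gen 6: crossing 1x3. Both 2&4? no. Sum: 0
Gen 7: crossing 3x1. Both 2&4? no. Sum: 0
Gen 8: crossing 3x2. Both 2&4? no. Sum: 0
Gen 9: crossing 1x2. Both 2&4? no. Sum: 0
Gen 10: crossing 1x3. Both 2&4? no. Sum: 0
Gen 11: crossing 3x1. Both 2&4? no. Sum: 0

Answer: 0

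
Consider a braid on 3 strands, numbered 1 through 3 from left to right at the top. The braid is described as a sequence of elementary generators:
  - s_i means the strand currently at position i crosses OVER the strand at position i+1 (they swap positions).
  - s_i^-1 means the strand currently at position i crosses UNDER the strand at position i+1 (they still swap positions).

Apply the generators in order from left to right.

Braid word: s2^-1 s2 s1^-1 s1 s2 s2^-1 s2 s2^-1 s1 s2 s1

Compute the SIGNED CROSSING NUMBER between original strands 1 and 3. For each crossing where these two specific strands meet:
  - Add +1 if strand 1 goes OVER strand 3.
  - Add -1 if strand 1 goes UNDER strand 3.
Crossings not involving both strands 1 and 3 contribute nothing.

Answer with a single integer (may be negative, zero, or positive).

Answer: 1

Derivation:
Gen 1: crossing 2x3. Both 1&3? no. Sum: 0
Gen 2: crossing 3x2. Both 1&3? no. Sum: 0
Gen 3: crossing 1x2. Both 1&3? no. Sum: 0
Gen 4: crossing 2x1. Both 1&3? no. Sum: 0
Gen 5: crossing 2x3. Both 1&3? no. Sum: 0
Gen 6: crossing 3x2. Both 1&3? no. Sum: 0
Gen 7: crossing 2x3. Both 1&3? no. Sum: 0
Gen 8: crossing 3x2. Both 1&3? no. Sum: 0
Gen 9: crossing 1x2. Both 1&3? no. Sum: 0
Gen 10: 1 over 3. Both 1&3? yes. Contrib: +1. Sum: 1
Gen 11: crossing 2x3. Both 1&3? no. Sum: 1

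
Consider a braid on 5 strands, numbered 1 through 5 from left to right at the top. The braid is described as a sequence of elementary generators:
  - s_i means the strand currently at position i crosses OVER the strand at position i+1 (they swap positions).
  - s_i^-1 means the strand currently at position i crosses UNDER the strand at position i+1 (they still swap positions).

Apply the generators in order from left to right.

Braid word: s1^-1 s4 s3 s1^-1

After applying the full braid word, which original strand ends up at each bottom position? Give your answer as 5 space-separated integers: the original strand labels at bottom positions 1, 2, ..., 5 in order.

Gen 1 (s1^-1): strand 1 crosses under strand 2. Perm now: [2 1 3 4 5]
Gen 2 (s4): strand 4 crosses over strand 5. Perm now: [2 1 3 5 4]
Gen 3 (s3): strand 3 crosses over strand 5. Perm now: [2 1 5 3 4]
Gen 4 (s1^-1): strand 2 crosses under strand 1. Perm now: [1 2 5 3 4]

Answer: 1 2 5 3 4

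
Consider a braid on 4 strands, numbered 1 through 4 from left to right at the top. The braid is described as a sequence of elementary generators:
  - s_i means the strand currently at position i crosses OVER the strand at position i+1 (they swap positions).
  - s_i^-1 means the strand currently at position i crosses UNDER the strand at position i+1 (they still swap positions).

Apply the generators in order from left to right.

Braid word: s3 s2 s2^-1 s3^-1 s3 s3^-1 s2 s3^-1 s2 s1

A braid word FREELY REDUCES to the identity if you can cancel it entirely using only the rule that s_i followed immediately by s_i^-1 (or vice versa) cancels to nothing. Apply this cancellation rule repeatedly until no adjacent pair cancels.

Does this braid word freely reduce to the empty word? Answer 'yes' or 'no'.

Answer: no

Derivation:
Gen 1 (s3): push. Stack: [s3]
Gen 2 (s2): push. Stack: [s3 s2]
Gen 3 (s2^-1): cancels prior s2. Stack: [s3]
Gen 4 (s3^-1): cancels prior s3. Stack: []
Gen 5 (s3): push. Stack: [s3]
Gen 6 (s3^-1): cancels prior s3. Stack: []
Gen 7 (s2): push. Stack: [s2]
Gen 8 (s3^-1): push. Stack: [s2 s3^-1]
Gen 9 (s2): push. Stack: [s2 s3^-1 s2]
Gen 10 (s1): push. Stack: [s2 s3^-1 s2 s1]
Reduced word: s2 s3^-1 s2 s1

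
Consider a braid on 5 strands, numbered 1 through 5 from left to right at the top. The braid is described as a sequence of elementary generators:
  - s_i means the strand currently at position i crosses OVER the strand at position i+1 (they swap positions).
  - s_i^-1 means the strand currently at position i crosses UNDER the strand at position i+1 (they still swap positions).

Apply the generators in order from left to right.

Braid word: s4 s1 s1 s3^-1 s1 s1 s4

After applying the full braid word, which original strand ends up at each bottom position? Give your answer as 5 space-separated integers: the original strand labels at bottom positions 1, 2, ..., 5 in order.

Gen 1 (s4): strand 4 crosses over strand 5. Perm now: [1 2 3 5 4]
Gen 2 (s1): strand 1 crosses over strand 2. Perm now: [2 1 3 5 4]
Gen 3 (s1): strand 2 crosses over strand 1. Perm now: [1 2 3 5 4]
Gen 4 (s3^-1): strand 3 crosses under strand 5. Perm now: [1 2 5 3 4]
Gen 5 (s1): strand 1 crosses over strand 2. Perm now: [2 1 5 3 4]
Gen 6 (s1): strand 2 crosses over strand 1. Perm now: [1 2 5 3 4]
Gen 7 (s4): strand 3 crosses over strand 4. Perm now: [1 2 5 4 3]

Answer: 1 2 5 4 3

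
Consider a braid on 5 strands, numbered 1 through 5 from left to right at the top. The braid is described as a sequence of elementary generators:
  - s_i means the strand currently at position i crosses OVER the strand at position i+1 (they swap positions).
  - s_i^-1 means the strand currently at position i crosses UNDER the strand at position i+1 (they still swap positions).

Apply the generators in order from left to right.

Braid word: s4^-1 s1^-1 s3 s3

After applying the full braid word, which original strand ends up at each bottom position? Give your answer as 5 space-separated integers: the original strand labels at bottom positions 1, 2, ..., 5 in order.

Gen 1 (s4^-1): strand 4 crosses under strand 5. Perm now: [1 2 3 5 4]
Gen 2 (s1^-1): strand 1 crosses under strand 2. Perm now: [2 1 3 5 4]
Gen 3 (s3): strand 3 crosses over strand 5. Perm now: [2 1 5 3 4]
Gen 4 (s3): strand 5 crosses over strand 3. Perm now: [2 1 3 5 4]

Answer: 2 1 3 5 4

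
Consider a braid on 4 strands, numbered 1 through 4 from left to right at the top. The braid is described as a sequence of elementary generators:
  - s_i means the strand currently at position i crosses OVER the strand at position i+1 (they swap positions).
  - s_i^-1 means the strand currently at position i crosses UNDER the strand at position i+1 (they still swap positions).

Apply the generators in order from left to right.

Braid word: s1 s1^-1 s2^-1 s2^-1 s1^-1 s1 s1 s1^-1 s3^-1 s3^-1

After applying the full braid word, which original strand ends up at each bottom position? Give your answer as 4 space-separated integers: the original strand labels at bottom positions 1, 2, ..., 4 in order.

Answer: 1 2 3 4

Derivation:
Gen 1 (s1): strand 1 crosses over strand 2. Perm now: [2 1 3 4]
Gen 2 (s1^-1): strand 2 crosses under strand 1. Perm now: [1 2 3 4]
Gen 3 (s2^-1): strand 2 crosses under strand 3. Perm now: [1 3 2 4]
Gen 4 (s2^-1): strand 3 crosses under strand 2. Perm now: [1 2 3 4]
Gen 5 (s1^-1): strand 1 crosses under strand 2. Perm now: [2 1 3 4]
Gen 6 (s1): strand 2 crosses over strand 1. Perm now: [1 2 3 4]
Gen 7 (s1): strand 1 crosses over strand 2. Perm now: [2 1 3 4]
Gen 8 (s1^-1): strand 2 crosses under strand 1. Perm now: [1 2 3 4]
Gen 9 (s3^-1): strand 3 crosses under strand 4. Perm now: [1 2 4 3]
Gen 10 (s3^-1): strand 4 crosses under strand 3. Perm now: [1 2 3 4]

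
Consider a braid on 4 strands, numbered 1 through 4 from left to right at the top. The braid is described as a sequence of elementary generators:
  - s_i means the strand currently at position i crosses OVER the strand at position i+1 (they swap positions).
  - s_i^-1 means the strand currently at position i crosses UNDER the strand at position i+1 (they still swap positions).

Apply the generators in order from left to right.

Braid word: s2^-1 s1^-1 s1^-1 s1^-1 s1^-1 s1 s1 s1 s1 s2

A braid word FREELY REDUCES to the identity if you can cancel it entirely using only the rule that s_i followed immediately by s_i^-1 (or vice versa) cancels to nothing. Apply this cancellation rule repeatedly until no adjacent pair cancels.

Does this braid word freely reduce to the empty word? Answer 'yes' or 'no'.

Gen 1 (s2^-1): push. Stack: [s2^-1]
Gen 2 (s1^-1): push. Stack: [s2^-1 s1^-1]
Gen 3 (s1^-1): push. Stack: [s2^-1 s1^-1 s1^-1]
Gen 4 (s1^-1): push. Stack: [s2^-1 s1^-1 s1^-1 s1^-1]
Gen 5 (s1^-1): push. Stack: [s2^-1 s1^-1 s1^-1 s1^-1 s1^-1]
Gen 6 (s1): cancels prior s1^-1. Stack: [s2^-1 s1^-1 s1^-1 s1^-1]
Gen 7 (s1): cancels prior s1^-1. Stack: [s2^-1 s1^-1 s1^-1]
Gen 8 (s1): cancels prior s1^-1. Stack: [s2^-1 s1^-1]
Gen 9 (s1): cancels prior s1^-1. Stack: [s2^-1]
Gen 10 (s2): cancels prior s2^-1. Stack: []
Reduced word: (empty)

Answer: yes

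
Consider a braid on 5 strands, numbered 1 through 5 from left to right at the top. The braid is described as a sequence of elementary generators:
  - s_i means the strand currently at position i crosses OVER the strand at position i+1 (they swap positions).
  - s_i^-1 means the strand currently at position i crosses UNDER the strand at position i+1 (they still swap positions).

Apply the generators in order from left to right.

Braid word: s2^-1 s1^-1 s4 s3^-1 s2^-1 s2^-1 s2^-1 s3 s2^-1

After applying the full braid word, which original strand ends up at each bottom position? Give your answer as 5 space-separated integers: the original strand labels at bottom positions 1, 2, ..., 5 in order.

Gen 1 (s2^-1): strand 2 crosses under strand 3. Perm now: [1 3 2 4 5]
Gen 2 (s1^-1): strand 1 crosses under strand 3. Perm now: [3 1 2 4 5]
Gen 3 (s4): strand 4 crosses over strand 5. Perm now: [3 1 2 5 4]
Gen 4 (s3^-1): strand 2 crosses under strand 5. Perm now: [3 1 5 2 4]
Gen 5 (s2^-1): strand 1 crosses under strand 5. Perm now: [3 5 1 2 4]
Gen 6 (s2^-1): strand 5 crosses under strand 1. Perm now: [3 1 5 2 4]
Gen 7 (s2^-1): strand 1 crosses under strand 5. Perm now: [3 5 1 2 4]
Gen 8 (s3): strand 1 crosses over strand 2. Perm now: [3 5 2 1 4]
Gen 9 (s2^-1): strand 5 crosses under strand 2. Perm now: [3 2 5 1 4]

Answer: 3 2 5 1 4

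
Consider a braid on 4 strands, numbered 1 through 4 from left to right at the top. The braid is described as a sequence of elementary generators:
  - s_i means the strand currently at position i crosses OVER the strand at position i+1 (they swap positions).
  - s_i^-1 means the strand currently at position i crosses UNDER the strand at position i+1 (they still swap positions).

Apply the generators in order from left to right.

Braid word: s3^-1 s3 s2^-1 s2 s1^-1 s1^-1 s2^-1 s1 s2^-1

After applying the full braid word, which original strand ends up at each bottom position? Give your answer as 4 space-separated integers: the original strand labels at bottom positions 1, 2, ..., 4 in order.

Gen 1 (s3^-1): strand 3 crosses under strand 4. Perm now: [1 2 4 3]
Gen 2 (s3): strand 4 crosses over strand 3. Perm now: [1 2 3 4]
Gen 3 (s2^-1): strand 2 crosses under strand 3. Perm now: [1 3 2 4]
Gen 4 (s2): strand 3 crosses over strand 2. Perm now: [1 2 3 4]
Gen 5 (s1^-1): strand 1 crosses under strand 2. Perm now: [2 1 3 4]
Gen 6 (s1^-1): strand 2 crosses under strand 1. Perm now: [1 2 3 4]
Gen 7 (s2^-1): strand 2 crosses under strand 3. Perm now: [1 3 2 4]
Gen 8 (s1): strand 1 crosses over strand 3. Perm now: [3 1 2 4]
Gen 9 (s2^-1): strand 1 crosses under strand 2. Perm now: [3 2 1 4]

Answer: 3 2 1 4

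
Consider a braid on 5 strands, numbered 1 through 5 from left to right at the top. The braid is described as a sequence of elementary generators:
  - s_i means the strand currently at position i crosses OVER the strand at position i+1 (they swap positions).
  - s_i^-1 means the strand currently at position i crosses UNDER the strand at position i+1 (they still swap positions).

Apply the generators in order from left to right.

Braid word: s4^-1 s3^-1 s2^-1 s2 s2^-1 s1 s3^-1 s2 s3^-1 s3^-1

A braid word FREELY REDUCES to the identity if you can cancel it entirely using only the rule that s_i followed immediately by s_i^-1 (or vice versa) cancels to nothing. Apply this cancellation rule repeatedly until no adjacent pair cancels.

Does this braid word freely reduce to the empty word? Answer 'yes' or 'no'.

Gen 1 (s4^-1): push. Stack: [s4^-1]
Gen 2 (s3^-1): push. Stack: [s4^-1 s3^-1]
Gen 3 (s2^-1): push. Stack: [s4^-1 s3^-1 s2^-1]
Gen 4 (s2): cancels prior s2^-1. Stack: [s4^-1 s3^-1]
Gen 5 (s2^-1): push. Stack: [s4^-1 s3^-1 s2^-1]
Gen 6 (s1): push. Stack: [s4^-1 s3^-1 s2^-1 s1]
Gen 7 (s3^-1): push. Stack: [s4^-1 s3^-1 s2^-1 s1 s3^-1]
Gen 8 (s2): push. Stack: [s4^-1 s3^-1 s2^-1 s1 s3^-1 s2]
Gen 9 (s3^-1): push. Stack: [s4^-1 s3^-1 s2^-1 s1 s3^-1 s2 s3^-1]
Gen 10 (s3^-1): push. Stack: [s4^-1 s3^-1 s2^-1 s1 s3^-1 s2 s3^-1 s3^-1]
Reduced word: s4^-1 s3^-1 s2^-1 s1 s3^-1 s2 s3^-1 s3^-1

Answer: no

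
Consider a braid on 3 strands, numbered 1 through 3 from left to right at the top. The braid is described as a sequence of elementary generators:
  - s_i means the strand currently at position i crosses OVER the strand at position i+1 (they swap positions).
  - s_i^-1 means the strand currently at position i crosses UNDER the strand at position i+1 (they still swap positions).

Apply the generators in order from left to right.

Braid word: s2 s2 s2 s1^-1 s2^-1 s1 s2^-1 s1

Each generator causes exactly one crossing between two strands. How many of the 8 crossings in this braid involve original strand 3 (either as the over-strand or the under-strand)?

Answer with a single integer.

Answer: 6

Derivation:
Gen 1: crossing 2x3. Involves strand 3? yes. Count so far: 1
Gen 2: crossing 3x2. Involves strand 3? yes. Count so far: 2
Gen 3: crossing 2x3. Involves strand 3? yes. Count so far: 3
Gen 4: crossing 1x3. Involves strand 3? yes. Count so far: 4
Gen 5: crossing 1x2. Involves strand 3? no. Count so far: 4
Gen 6: crossing 3x2. Involves strand 3? yes. Count so far: 5
Gen 7: crossing 3x1. Involves strand 3? yes. Count so far: 6
Gen 8: crossing 2x1. Involves strand 3? no. Count so far: 6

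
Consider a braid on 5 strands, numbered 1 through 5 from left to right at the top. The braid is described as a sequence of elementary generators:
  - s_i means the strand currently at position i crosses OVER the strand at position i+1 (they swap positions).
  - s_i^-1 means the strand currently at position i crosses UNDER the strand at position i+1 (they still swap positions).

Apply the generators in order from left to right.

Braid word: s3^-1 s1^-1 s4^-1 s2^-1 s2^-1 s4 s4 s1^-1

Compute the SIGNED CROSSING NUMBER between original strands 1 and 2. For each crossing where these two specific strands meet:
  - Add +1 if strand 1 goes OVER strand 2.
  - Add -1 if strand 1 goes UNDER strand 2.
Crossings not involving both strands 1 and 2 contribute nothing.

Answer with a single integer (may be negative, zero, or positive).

Gen 1: crossing 3x4. Both 1&2? no. Sum: 0
Gen 2: 1 under 2. Both 1&2? yes. Contrib: -1. Sum: -1
Gen 3: crossing 3x5. Both 1&2? no. Sum: -1
Gen 4: crossing 1x4. Both 1&2? no. Sum: -1
Gen 5: crossing 4x1. Both 1&2? no. Sum: -1
Gen 6: crossing 5x3. Both 1&2? no. Sum: -1
Gen 7: crossing 3x5. Both 1&2? no. Sum: -1
Gen 8: 2 under 1. Both 1&2? yes. Contrib: +1. Sum: 0

Answer: 0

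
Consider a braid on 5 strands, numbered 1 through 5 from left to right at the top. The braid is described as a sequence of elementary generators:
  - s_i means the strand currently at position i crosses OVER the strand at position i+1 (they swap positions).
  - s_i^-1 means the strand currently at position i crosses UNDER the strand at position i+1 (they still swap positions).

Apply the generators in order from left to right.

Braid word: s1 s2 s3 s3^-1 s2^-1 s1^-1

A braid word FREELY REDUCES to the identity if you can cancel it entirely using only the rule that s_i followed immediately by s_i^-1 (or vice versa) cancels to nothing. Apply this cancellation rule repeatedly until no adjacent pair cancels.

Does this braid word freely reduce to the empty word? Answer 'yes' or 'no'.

Gen 1 (s1): push. Stack: [s1]
Gen 2 (s2): push. Stack: [s1 s2]
Gen 3 (s3): push. Stack: [s1 s2 s3]
Gen 4 (s3^-1): cancels prior s3. Stack: [s1 s2]
Gen 5 (s2^-1): cancels prior s2. Stack: [s1]
Gen 6 (s1^-1): cancels prior s1. Stack: []
Reduced word: (empty)

Answer: yes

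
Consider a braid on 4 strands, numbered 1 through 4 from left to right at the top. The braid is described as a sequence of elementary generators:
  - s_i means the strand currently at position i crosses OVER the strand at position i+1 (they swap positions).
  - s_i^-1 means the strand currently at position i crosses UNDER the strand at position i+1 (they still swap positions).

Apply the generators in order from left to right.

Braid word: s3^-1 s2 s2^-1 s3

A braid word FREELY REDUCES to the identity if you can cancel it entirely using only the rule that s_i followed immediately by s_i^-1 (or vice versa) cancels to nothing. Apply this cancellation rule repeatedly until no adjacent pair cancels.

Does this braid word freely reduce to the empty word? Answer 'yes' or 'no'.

Answer: yes

Derivation:
Gen 1 (s3^-1): push. Stack: [s3^-1]
Gen 2 (s2): push. Stack: [s3^-1 s2]
Gen 3 (s2^-1): cancels prior s2. Stack: [s3^-1]
Gen 4 (s3): cancels prior s3^-1. Stack: []
Reduced word: (empty)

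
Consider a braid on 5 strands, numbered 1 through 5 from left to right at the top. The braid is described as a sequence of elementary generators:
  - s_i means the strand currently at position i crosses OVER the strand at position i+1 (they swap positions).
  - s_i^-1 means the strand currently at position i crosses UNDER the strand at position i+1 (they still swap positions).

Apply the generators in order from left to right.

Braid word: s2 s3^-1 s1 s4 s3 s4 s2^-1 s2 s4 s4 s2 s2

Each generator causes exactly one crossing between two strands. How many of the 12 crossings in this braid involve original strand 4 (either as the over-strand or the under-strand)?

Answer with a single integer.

Answer: 5

Derivation:
Gen 1: crossing 2x3. Involves strand 4? no. Count so far: 0
Gen 2: crossing 2x4. Involves strand 4? yes. Count so far: 1
Gen 3: crossing 1x3. Involves strand 4? no. Count so far: 1
Gen 4: crossing 2x5. Involves strand 4? no. Count so far: 1
Gen 5: crossing 4x5. Involves strand 4? yes. Count so far: 2
Gen 6: crossing 4x2. Involves strand 4? yes. Count so far: 3
Gen 7: crossing 1x5. Involves strand 4? no. Count so far: 3
Gen 8: crossing 5x1. Involves strand 4? no. Count so far: 3
Gen 9: crossing 2x4. Involves strand 4? yes. Count so far: 4
Gen 10: crossing 4x2. Involves strand 4? yes. Count so far: 5
Gen 11: crossing 1x5. Involves strand 4? no. Count so far: 5
Gen 12: crossing 5x1. Involves strand 4? no. Count so far: 5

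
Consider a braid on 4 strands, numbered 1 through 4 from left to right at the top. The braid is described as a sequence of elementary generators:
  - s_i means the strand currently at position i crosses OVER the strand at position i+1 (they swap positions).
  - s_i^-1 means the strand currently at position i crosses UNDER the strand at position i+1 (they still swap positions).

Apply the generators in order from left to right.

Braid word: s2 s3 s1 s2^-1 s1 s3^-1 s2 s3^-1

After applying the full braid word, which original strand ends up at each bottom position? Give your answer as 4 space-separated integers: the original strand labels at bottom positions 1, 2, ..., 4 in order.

Gen 1 (s2): strand 2 crosses over strand 3. Perm now: [1 3 2 4]
Gen 2 (s3): strand 2 crosses over strand 4. Perm now: [1 3 4 2]
Gen 3 (s1): strand 1 crosses over strand 3. Perm now: [3 1 4 2]
Gen 4 (s2^-1): strand 1 crosses under strand 4. Perm now: [3 4 1 2]
Gen 5 (s1): strand 3 crosses over strand 4. Perm now: [4 3 1 2]
Gen 6 (s3^-1): strand 1 crosses under strand 2. Perm now: [4 3 2 1]
Gen 7 (s2): strand 3 crosses over strand 2. Perm now: [4 2 3 1]
Gen 8 (s3^-1): strand 3 crosses under strand 1. Perm now: [4 2 1 3]

Answer: 4 2 1 3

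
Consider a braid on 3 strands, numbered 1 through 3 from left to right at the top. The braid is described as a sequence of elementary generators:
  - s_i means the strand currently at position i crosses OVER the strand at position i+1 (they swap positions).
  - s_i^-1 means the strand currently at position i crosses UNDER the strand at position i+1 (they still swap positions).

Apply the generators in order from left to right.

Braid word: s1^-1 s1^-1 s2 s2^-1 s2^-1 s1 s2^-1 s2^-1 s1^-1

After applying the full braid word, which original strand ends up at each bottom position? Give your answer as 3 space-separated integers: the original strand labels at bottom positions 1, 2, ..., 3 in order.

Answer: 1 3 2

Derivation:
Gen 1 (s1^-1): strand 1 crosses under strand 2. Perm now: [2 1 3]
Gen 2 (s1^-1): strand 2 crosses under strand 1. Perm now: [1 2 3]
Gen 3 (s2): strand 2 crosses over strand 3. Perm now: [1 3 2]
Gen 4 (s2^-1): strand 3 crosses under strand 2. Perm now: [1 2 3]
Gen 5 (s2^-1): strand 2 crosses under strand 3. Perm now: [1 3 2]
Gen 6 (s1): strand 1 crosses over strand 3. Perm now: [3 1 2]
Gen 7 (s2^-1): strand 1 crosses under strand 2. Perm now: [3 2 1]
Gen 8 (s2^-1): strand 2 crosses under strand 1. Perm now: [3 1 2]
Gen 9 (s1^-1): strand 3 crosses under strand 1. Perm now: [1 3 2]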